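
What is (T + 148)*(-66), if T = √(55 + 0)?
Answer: -9768 - 66*√55 ≈ -10257.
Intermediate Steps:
T = √55 ≈ 7.4162
(T + 148)*(-66) = (√55 + 148)*(-66) = (148 + √55)*(-66) = -9768 - 66*√55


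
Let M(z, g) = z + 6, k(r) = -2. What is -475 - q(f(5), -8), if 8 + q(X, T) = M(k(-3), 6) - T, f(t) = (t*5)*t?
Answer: -479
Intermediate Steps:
f(t) = 5*t**2 (f(t) = (5*t)*t = 5*t**2)
M(z, g) = 6 + z
q(X, T) = -4 - T (q(X, T) = -8 + ((6 - 2) - T) = -8 + (4 - T) = -4 - T)
-475 - q(f(5), -8) = -475 - (-4 - 1*(-8)) = -475 - (-4 + 8) = -475 - 1*4 = -475 - 4 = -479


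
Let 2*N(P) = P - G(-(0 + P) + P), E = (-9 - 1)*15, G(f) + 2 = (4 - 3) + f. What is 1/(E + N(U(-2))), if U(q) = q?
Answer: -2/301 ≈ -0.0066445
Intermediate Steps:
G(f) = -1 + f (G(f) = -2 + ((4 - 3) + f) = -2 + (1 + f) = -1 + f)
E = -150 (E = -10*15 = -150)
N(P) = ½ + P/2 (N(P) = (P - (-1 + (-(0 + P) + P)))/2 = (P - (-1 + (-P + P)))/2 = (P - (-1 + 0))/2 = (P - 1*(-1))/2 = (P + 1)/2 = (1 + P)/2 = ½ + P/2)
1/(E + N(U(-2))) = 1/(-150 + (½ + (½)*(-2))) = 1/(-150 + (½ - 1)) = 1/(-150 - ½) = 1/(-301/2) = -2/301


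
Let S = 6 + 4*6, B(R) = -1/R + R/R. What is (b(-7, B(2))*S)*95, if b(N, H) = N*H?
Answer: -9975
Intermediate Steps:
B(R) = 1 - 1/R (B(R) = -1/R + 1 = 1 - 1/R)
b(N, H) = H*N
S = 30 (S = 6 + 24 = 30)
(b(-7, B(2))*S)*95 = ((((-1 + 2)/2)*(-7))*30)*95 = ((((½)*1)*(-7))*30)*95 = (((½)*(-7))*30)*95 = -7/2*30*95 = -105*95 = -9975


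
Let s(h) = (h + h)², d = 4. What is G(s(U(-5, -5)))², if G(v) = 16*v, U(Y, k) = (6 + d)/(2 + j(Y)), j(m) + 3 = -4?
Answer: 65536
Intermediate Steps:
j(m) = -7 (j(m) = -3 - 4 = -7)
U(Y, k) = -2 (U(Y, k) = (6 + 4)/(2 - 7) = 10/(-5) = 10*(-⅕) = -2)
s(h) = 4*h² (s(h) = (2*h)² = 4*h²)
G(s(U(-5, -5)))² = (16*(4*(-2)²))² = (16*(4*4))² = (16*16)² = 256² = 65536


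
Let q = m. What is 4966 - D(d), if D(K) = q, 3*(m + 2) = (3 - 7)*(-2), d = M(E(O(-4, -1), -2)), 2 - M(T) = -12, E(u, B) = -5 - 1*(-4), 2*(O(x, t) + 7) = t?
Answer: 14896/3 ≈ 4965.3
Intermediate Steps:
O(x, t) = -7 + t/2
E(u, B) = -1 (E(u, B) = -5 + 4 = -1)
M(T) = 14 (M(T) = 2 - 1*(-12) = 2 + 12 = 14)
d = 14
m = 2/3 (m = -2 + ((3 - 7)*(-2))/3 = -2 + (-4*(-2))/3 = -2 + (1/3)*8 = -2 + 8/3 = 2/3 ≈ 0.66667)
q = 2/3 ≈ 0.66667
D(K) = 2/3
4966 - D(d) = 4966 - 1*2/3 = 4966 - 2/3 = 14896/3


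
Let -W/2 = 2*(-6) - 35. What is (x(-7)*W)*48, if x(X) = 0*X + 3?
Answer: 13536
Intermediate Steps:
x(X) = 3 (x(X) = 0 + 3 = 3)
W = 94 (W = -2*(2*(-6) - 35) = -2*(-12 - 35) = -2*(-47) = 94)
(x(-7)*W)*48 = (3*94)*48 = 282*48 = 13536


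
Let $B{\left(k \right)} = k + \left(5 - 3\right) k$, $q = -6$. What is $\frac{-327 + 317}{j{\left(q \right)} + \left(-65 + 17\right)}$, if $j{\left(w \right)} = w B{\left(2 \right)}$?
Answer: $\frac{5}{42} \approx 0.11905$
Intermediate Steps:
$B{\left(k \right)} = 3 k$ ($B{\left(k \right)} = k + 2 k = 3 k$)
$j{\left(w \right)} = 6 w$ ($j{\left(w \right)} = w 3 \cdot 2 = w 6 = 6 w$)
$\frac{-327 + 317}{j{\left(q \right)} + \left(-65 + 17\right)} = \frac{-327 + 317}{6 \left(-6\right) + \left(-65 + 17\right)} = - \frac{10}{-36 - 48} = - \frac{10}{-84} = \left(-10\right) \left(- \frac{1}{84}\right) = \frac{5}{42}$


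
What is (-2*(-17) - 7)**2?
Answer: 729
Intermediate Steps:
(-2*(-17) - 7)**2 = (34 - 7)**2 = 27**2 = 729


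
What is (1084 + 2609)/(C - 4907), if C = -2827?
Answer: -1231/2578 ≈ -0.47750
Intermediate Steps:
(1084 + 2609)/(C - 4907) = (1084 + 2609)/(-2827 - 4907) = 3693/(-7734) = 3693*(-1/7734) = -1231/2578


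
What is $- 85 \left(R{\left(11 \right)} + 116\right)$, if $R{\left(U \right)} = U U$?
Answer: $-20145$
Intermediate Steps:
$R{\left(U \right)} = U^{2}$
$- 85 \left(R{\left(11 \right)} + 116\right) = - 85 \left(11^{2} + 116\right) = - 85 \left(121 + 116\right) = \left(-85\right) 237 = -20145$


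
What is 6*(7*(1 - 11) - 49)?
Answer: -714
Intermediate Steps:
6*(7*(1 - 11) - 49) = 6*(7*(-10) - 49) = 6*(-70 - 49) = 6*(-119) = -714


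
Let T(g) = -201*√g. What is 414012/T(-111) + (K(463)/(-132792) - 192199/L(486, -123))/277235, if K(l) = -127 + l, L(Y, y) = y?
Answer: 30383867/5390707839 + 138004*I*√111/7437 ≈ 0.0056363 + 195.5*I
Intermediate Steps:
414012/T(-111) + (K(463)/(-132792) - 192199/L(486, -123))/277235 = 414012/((-201*I*√111)) + ((-127 + 463)/(-132792) - 192199/(-123))/277235 = 414012/((-201*I*√111)) + (336*(-1/132792) - 192199*(-1/123))*(1/277235) = 414012/((-201*I*√111)) + (-14/5533 + 192199/123)*(1/277235) = 414012*(I*√111/22311) + (1063435345/680559)*(1/277235) = 138004*I*√111/7437 + 30383867/5390707839 = 30383867/5390707839 + 138004*I*√111/7437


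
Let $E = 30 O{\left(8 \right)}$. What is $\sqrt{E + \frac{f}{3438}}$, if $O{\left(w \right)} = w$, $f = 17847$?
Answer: $\frac{3 \sqrt{3975474}}{382} \approx 15.659$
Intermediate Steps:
$E = 240$ ($E = 30 \cdot 8 = 240$)
$\sqrt{E + \frac{f}{3438}} = \sqrt{240 + \frac{17847}{3438}} = \sqrt{240 + 17847 \cdot \frac{1}{3438}} = \sqrt{240 + \frac{1983}{382}} = \sqrt{\frac{93663}{382}} = \frac{3 \sqrt{3975474}}{382}$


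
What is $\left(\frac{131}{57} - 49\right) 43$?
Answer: $- \frac{114466}{57} \approx -2008.2$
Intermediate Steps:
$\left(\frac{131}{57} - 49\right) 43 = \left(- \frac{2662}{57}\right) 43 = - \frac{114466}{57}$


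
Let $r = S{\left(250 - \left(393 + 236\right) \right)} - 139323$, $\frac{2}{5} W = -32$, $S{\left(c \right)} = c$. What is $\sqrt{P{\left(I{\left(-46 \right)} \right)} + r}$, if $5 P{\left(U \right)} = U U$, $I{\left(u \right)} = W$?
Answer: $i \sqrt{138422} \approx 372.05 i$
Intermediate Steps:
$W = -80$ ($W = \frac{5}{2} \left(-32\right) = -80$)
$I{\left(u \right)} = -80$
$P{\left(U \right)} = \frac{U^{2}}{5}$ ($P{\left(U \right)} = \frac{U U}{5} = \frac{U^{2}}{5}$)
$r = -139702$ ($r = \left(250 - \left(393 + 236\right)\right) - 139323 = \left(250 - 629\right) - 139323 = -379 - 139323 = -139702$)
$\sqrt{P{\left(I{\left(-46 \right)} \right)} + r} = \sqrt{\frac{\left(-80\right)^{2}}{5} - 139702} = \sqrt{\frac{1}{5} \cdot 6400 - 139702} = \sqrt{1280 - 139702} = \sqrt{-138422} = i \sqrt{138422}$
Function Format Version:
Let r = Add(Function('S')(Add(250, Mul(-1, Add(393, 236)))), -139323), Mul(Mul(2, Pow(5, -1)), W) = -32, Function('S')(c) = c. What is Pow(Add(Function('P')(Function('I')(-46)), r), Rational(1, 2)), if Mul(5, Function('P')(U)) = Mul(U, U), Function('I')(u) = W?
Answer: Mul(I, Pow(138422, Rational(1, 2))) ≈ Mul(372.05, I)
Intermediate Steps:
W = -80 (W = Mul(Rational(5, 2), -32) = -80)
Function('I')(u) = -80
Function('P')(U) = Mul(Rational(1, 5), Pow(U, 2)) (Function('P')(U) = Mul(Rational(1, 5), Mul(U, U)) = Mul(Rational(1, 5), Pow(U, 2)))
r = -139702 (r = Add(Add(250, Mul(-1, Add(393, 236))), -139323) = Add(Add(250, Mul(-1, 629)), -139323) = Add(Add(250, -629), -139323) = Add(-379, -139323) = -139702)
Pow(Add(Function('P')(Function('I')(-46)), r), Rational(1, 2)) = Pow(Add(Mul(Rational(1, 5), Pow(-80, 2)), -139702), Rational(1, 2)) = Pow(Add(Mul(Rational(1, 5), 6400), -139702), Rational(1, 2)) = Pow(Add(1280, -139702), Rational(1, 2)) = Pow(-138422, Rational(1, 2)) = Mul(I, Pow(138422, Rational(1, 2)))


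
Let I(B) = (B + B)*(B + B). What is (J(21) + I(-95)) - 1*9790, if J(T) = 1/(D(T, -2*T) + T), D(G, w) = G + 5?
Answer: 1236571/47 ≈ 26310.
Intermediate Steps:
D(G, w) = 5 + G
J(T) = 1/(5 + 2*T) (J(T) = 1/((5 + T) + T) = 1/(5 + 2*T))
I(B) = 4*B² (I(B) = (2*B)*(2*B) = 4*B²)
(J(21) + I(-95)) - 1*9790 = (1/(5 + 2*21) + 4*(-95)²) - 1*9790 = (1/(5 + 42) + 4*9025) - 9790 = (1/47 + 36100) - 9790 = 1696701/47 - 9790 = 1236571/47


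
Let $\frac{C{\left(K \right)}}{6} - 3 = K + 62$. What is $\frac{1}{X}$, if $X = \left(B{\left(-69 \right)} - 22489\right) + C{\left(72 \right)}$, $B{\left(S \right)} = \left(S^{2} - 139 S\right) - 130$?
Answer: $- \frac{1}{7445} \approx -0.00013432$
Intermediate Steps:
$B{\left(S \right)} = -130 + S^{2} - 139 S$
$C{\left(K \right)} = 390 + 6 K$ ($C{\left(K \right)} = 18 + 6 \left(K + 62\right) = 18 + 6 \left(62 + K\right) = 18 + \left(372 + 6 K\right) = 390 + 6 K$)
$X = -7445$ ($X = \left(\left(-130 + \left(-69\right)^{2} - -9591\right) - 22489\right) + \left(390 + 6 \cdot 72\right) = \left(\left(-130 + 4761 + 9591\right) - 22489\right) + \left(390 + 432\right) = \left(14222 - 22489\right) + 822 = -8267 + 822 = -7445$)
$\frac{1}{X} = \frac{1}{-7445} = - \frac{1}{7445}$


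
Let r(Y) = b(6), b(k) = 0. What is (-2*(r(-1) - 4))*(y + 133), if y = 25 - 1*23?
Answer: 1080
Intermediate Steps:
r(Y) = 0
y = 2 (y = 25 - 23 = 2)
(-2*(r(-1) - 4))*(y + 133) = (-2*(0 - 4))*(2 + 133) = -2*(-4)*135 = 8*135 = 1080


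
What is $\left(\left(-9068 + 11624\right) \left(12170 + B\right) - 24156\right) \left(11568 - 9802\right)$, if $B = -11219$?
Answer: $4250055600$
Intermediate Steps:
$\left(\left(-9068 + 11624\right) \left(12170 + B\right) - 24156\right) \left(11568 - 9802\right) = \left(\left(-9068 + 11624\right) \left(12170 - 11219\right) - 24156\right) \left(11568 - 9802\right) = \left(2556 \cdot 951 - 24156\right) 1766 = \left(2430756 - 24156\right) 1766 = 2406600 \cdot 1766 = 4250055600$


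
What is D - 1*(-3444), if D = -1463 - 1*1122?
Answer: 859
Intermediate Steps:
D = -2585 (D = -1463 - 1122 = -2585)
D - 1*(-3444) = -2585 - 1*(-3444) = -2585 + 3444 = 859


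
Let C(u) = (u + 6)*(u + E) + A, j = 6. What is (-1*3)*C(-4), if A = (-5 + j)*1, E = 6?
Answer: -15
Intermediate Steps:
A = 1 (A = (-5 + 6)*1 = 1*1 = 1)
C(u) = 1 + (6 + u)² (C(u) = (u + 6)*(u + 6) + 1 = (6 + u)*(6 + u) + 1 = (6 + u)² + 1 = 1 + (6 + u)²)
(-1*3)*C(-4) = (-1*3)*(37 + (-4)² + 12*(-4)) = -3*(37 + 16 - 48) = -3*5 = -15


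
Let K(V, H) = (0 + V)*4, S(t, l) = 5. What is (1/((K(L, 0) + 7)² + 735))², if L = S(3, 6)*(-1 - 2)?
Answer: 1/12559936 ≈ 7.9618e-8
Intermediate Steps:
L = -15 (L = 5*(-1 - 2) = 5*(-3) = -15)
K(V, H) = 4*V (K(V, H) = V*4 = 4*V)
(1/((K(L, 0) + 7)² + 735))² = (1/((4*(-15) + 7)² + 735))² = (1/((-60 + 7)² + 735))² = (1/((-53)² + 735))² = (1/(2809 + 735))² = (1/3544)² = 1/12559936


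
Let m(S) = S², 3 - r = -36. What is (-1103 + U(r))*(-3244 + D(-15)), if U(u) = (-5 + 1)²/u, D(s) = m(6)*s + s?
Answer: 163360799/39 ≈ 4.1887e+6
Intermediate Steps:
r = 39 (r = 3 - 1*(-36) = 3 + 36 = 39)
D(s) = 37*s (D(s) = 6²*s + s = 36*s + s = 37*s)
U(u) = 16/u (U(u) = (-4)²/u = 16/u)
(-1103 + U(r))*(-3244 + D(-15)) = (-1103 + 16/39)*(-3244 + 37*(-15)) = (-1103 + 16*(1/39))*(-3244 - 555) = (-1103 + 16/39)*(-3799) = -43001/39*(-3799) = 163360799/39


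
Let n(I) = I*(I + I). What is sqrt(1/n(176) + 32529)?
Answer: 23*sqrt(7619042)/352 ≈ 180.36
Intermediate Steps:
n(I) = 2*I**2 (n(I) = I*(2*I) = 2*I**2)
sqrt(1/n(176) + 32529) = sqrt(1/(2*176**2) + 32529) = sqrt(1/(2*30976) + 32529) = sqrt(1/61952 + 32529) = sqrt(2015236609/61952) = 23*sqrt(7619042)/352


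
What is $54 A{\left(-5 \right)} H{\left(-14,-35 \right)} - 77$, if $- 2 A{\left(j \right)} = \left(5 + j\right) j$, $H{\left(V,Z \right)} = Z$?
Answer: $-77$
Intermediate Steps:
$A{\left(j \right)} = - \frac{j \left(5 + j\right)}{2}$ ($A{\left(j \right)} = - \frac{\left(5 + j\right) j}{2} = - \frac{j \left(5 + j\right)}{2}$)
$54 A{\left(-5 \right)} H{\left(-14,-35 \right)} - 77 = 54 \left(\left(- \frac{1}{2}\right) \left(-5\right) \left(5 - 5\right)\right) \left(-35\right) - 77 = 54 \left(\left(- \frac{1}{2}\right) \left(-5\right) 0\right) \left(-35\right) - 77 = 54 \cdot 0 \left(-35\right) - 77 = 0 \left(-35\right) - 77 = 0 - 77 = -77$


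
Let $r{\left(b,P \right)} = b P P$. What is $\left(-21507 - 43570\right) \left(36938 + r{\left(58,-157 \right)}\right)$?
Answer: $-95440626660$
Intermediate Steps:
$r{\left(b,P \right)} = b P^{2}$ ($r{\left(b,P \right)} = P b P = b P^{2}$)
$\left(-21507 - 43570\right) \left(36938 + r{\left(58,-157 \right)}\right) = \left(-21507 - 43570\right) \left(36938 + 58 \left(-157\right)^{2}\right) = - 65077 \left(36938 + 58 \cdot 24649\right) = - 65077 \left(36938 + 1429642\right) = \left(-65077\right) 1466580 = -95440626660$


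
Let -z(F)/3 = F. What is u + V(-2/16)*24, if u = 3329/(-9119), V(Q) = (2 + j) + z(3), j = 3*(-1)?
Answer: -2191889/9119 ≈ -240.36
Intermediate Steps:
z(F) = -3*F
j = -3
V(Q) = -10 (V(Q) = (2 - 3) - 3*3 = -1 - 9 = -10)
u = -3329/9119 (u = 3329*(-1/9119) = -3329/9119 ≈ -0.36506)
u + V(-2/16)*24 = -3329/9119 - 10*24 = -3329/9119 - 240 = -2191889/9119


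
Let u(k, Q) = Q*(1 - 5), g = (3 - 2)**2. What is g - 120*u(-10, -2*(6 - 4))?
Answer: -1919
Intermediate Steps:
g = 1 (g = 1**2 = 1)
u(k, Q) = -4*Q (u(k, Q) = Q*(-4) = -4*Q)
g - 120*u(-10, -2*(6 - 4)) = 1 - (-480)*(-2*(6 - 4)) = 1 - (-480)*(-2*2) = 1 - (-480)*(-4) = 1 - 120*16 = 1 - 1920 = -1919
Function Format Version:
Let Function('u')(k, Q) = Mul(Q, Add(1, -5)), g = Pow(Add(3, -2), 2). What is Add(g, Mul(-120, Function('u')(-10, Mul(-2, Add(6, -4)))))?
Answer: -1919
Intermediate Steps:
g = 1 (g = Pow(1, 2) = 1)
Function('u')(k, Q) = Mul(-4, Q) (Function('u')(k, Q) = Mul(Q, -4) = Mul(-4, Q))
Add(g, Mul(-120, Function('u')(-10, Mul(-2, Add(6, -4))))) = Add(1, Mul(-120, Mul(-4, Mul(-2, Add(6, -4))))) = Add(1, Mul(-120, Mul(-4, Mul(-2, 2)))) = Add(1, Mul(-120, Mul(-4, -4))) = Add(1, Mul(-120, 16)) = Add(1, -1920) = -1919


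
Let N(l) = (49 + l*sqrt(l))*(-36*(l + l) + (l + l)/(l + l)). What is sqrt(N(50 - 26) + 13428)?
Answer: sqrt(-71195 - 82896*sqrt(6)) ≈ 523.69*I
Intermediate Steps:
N(l) = (1 - 72*l)*(49 + l**(3/2)) (N(l) = (49 + l**(3/2))*(-72*l + (2*l)/((2*l))) = (49 + l**(3/2))*(-72*l + (2*l)*(1/(2*l))) = (49 + l**(3/2))*(-72*l + 1) = (49 + l**(3/2))*(1 - 72*l) = (1 - 72*l)*(49 + l**(3/2)))
sqrt(N(50 - 26) + 13428) = sqrt((49 + (50 - 26)**(3/2) - 3528*(50 - 26) - 72*(50 - 26)**(5/2)) + 13428) = sqrt((49 + 24**(3/2) - 3528*24 - 82944*sqrt(6)) + 13428) = sqrt((49 + 48*sqrt(6) - 84672 - 82944*sqrt(6)) + 13428) = sqrt((-84623 - 82896*sqrt(6)) + 13428) = sqrt(-71195 - 82896*sqrt(6))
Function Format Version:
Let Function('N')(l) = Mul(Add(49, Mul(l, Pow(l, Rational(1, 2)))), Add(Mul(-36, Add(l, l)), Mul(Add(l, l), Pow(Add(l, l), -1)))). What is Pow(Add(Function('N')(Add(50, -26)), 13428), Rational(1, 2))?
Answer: Pow(Add(-71195, Mul(-82896, Pow(6, Rational(1, 2)))), Rational(1, 2)) ≈ Mul(523.69, I)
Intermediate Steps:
Function('N')(l) = Mul(Add(1, Mul(-72, l)), Add(49, Pow(l, Rational(3, 2)))) (Function('N')(l) = Mul(Add(49, Pow(l, Rational(3, 2))), Add(Mul(-36, Mul(2, l)), Mul(Mul(2, l), Pow(Mul(2, l), -1)))) = Mul(Add(49, Pow(l, Rational(3, 2))), Add(Mul(-72, l), Mul(Mul(2, l), Mul(Rational(1, 2), Pow(l, -1))))) = Mul(Add(49, Pow(l, Rational(3, 2))), Add(Mul(-72, l), 1)) = Mul(Add(49, Pow(l, Rational(3, 2))), Add(1, Mul(-72, l))) = Mul(Add(1, Mul(-72, l)), Add(49, Pow(l, Rational(3, 2)))))
Pow(Add(Function('N')(Add(50, -26)), 13428), Rational(1, 2)) = Pow(Add(Add(49, Pow(Add(50, -26), Rational(3, 2)), Mul(-3528, Add(50, -26)), Mul(-72, Pow(Add(50, -26), Rational(5, 2)))), 13428), Rational(1, 2)) = Pow(Add(Add(49, Pow(24, Rational(3, 2)), Mul(-3528, 24), Mul(-72, Pow(24, Rational(5, 2)))), 13428), Rational(1, 2)) = Pow(Add(Add(49, Mul(48, Pow(6, Rational(1, 2))), -84672, Mul(-72, Mul(1152, Pow(6, Rational(1, 2))))), 13428), Rational(1, 2)) = Pow(Add(Add(49, Mul(48, Pow(6, Rational(1, 2))), -84672, Mul(-82944, Pow(6, Rational(1, 2)))), 13428), Rational(1, 2)) = Pow(Add(Add(-84623, Mul(-82896, Pow(6, Rational(1, 2)))), 13428), Rational(1, 2)) = Pow(Add(-71195, Mul(-82896, Pow(6, Rational(1, 2)))), Rational(1, 2))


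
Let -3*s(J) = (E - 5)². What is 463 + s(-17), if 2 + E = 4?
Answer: 460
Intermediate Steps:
E = 2 (E = -2 + 4 = 2)
s(J) = -3 (s(J) = -(2 - 5)²/3 = -⅓*(-3)² = -⅓*9 = -3)
463 + s(-17) = 463 - 3 = 460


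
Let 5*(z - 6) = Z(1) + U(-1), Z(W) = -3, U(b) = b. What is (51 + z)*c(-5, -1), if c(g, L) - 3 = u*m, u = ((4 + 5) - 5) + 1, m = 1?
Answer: 2248/5 ≈ 449.60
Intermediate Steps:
u = 5 (u = (9 - 5) + 1 = 4 + 1 = 5)
z = 26/5 (z = 6 + (-3 - 1)/5 = 6 + (⅕)*(-4) = 6 - ⅘ = 26/5 ≈ 5.2000)
c(g, L) = 8 (c(g, L) = 3 + 5*1 = 3 + 5 = 8)
(51 + z)*c(-5, -1) = (51 + 26/5)*8 = (281/5)*8 = 2248/5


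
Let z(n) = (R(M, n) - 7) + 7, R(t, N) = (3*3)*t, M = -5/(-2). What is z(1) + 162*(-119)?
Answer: -38511/2 ≈ -19256.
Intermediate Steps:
M = 5/2 (M = -5*(-½) = 5/2 ≈ 2.5000)
R(t, N) = 9*t
z(n) = 45/2 (z(n) = (9*(5/2) - 7) + 7 = (45/2 - 7) + 7 = 31/2 + 7 = 45/2)
z(1) + 162*(-119) = 45/2 + 162*(-119) = 45/2 - 19278 = -38511/2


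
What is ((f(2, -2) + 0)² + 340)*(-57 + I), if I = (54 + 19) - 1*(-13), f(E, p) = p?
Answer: 9976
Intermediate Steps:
I = 86 (I = 73 + 13 = 86)
((f(2, -2) + 0)² + 340)*(-57 + I) = ((-2 + 0)² + 340)*(-57 + 86) = ((-2)² + 340)*29 = (4 + 340)*29 = 344*29 = 9976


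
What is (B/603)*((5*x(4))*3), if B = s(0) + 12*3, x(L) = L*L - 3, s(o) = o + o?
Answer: 780/67 ≈ 11.642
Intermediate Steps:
s(o) = 2*o
x(L) = -3 + L**2 (x(L) = L**2 - 3 = -3 + L**2)
B = 36 (B = 2*0 + 12*3 = 0 + 36 = 36)
(B/603)*((5*x(4))*3) = (36/603)*((5*(-3 + 4**2))*3) = (36*(1/603))*((5*(-3 + 16))*3) = 4*((5*13)*3)/67 = 4*(65*3)/67 = (4/67)*195 = 780/67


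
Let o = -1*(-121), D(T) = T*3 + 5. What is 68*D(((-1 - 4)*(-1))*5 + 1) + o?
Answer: 5765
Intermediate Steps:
D(T) = 5 + 3*T (D(T) = 3*T + 5 = 5 + 3*T)
o = 121
68*D(((-1 - 4)*(-1))*5 + 1) + o = 68*(5 + 3*(((-1 - 4)*(-1))*5 + 1)) + 121 = 68*(5 + 3*(-5*(-1)*5 + 1)) + 121 = 68*(5 + 3*(5*5 + 1)) + 121 = 68*(5 + 3*(25 + 1)) + 121 = 68*(5 + 3*26) + 121 = 68*(5 + 78) + 121 = 68*83 + 121 = 5644 + 121 = 5765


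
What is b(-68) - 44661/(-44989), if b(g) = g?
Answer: -3014591/44989 ≈ -67.007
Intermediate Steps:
b(-68) - 44661/(-44989) = -68 - 44661/(-44989) = -68 - 44661*(-1/44989) = -68 + 44661/44989 = -3014591/44989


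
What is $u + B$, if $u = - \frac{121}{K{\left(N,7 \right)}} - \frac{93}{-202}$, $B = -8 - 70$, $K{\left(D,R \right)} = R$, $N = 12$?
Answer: $- \frac{134083}{1414} \approx -94.825$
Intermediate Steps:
$B = -78$ ($B = -8 - 70 = -78$)
$u = - \frac{23791}{1414}$ ($u = - \frac{121}{7} - \frac{93}{-202} = \left(-121\right) \frac{1}{7} - - \frac{93}{202} = - \frac{121}{7} + \frac{93}{202} = - \frac{23791}{1414} \approx -16.825$)
$u + B = - \frac{23791}{1414} - 78 = - \frac{134083}{1414}$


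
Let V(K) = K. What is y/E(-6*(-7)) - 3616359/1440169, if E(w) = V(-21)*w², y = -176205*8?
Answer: 158012952197/4445801703 ≈ 35.542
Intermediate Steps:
y = -1409640
E(w) = -21*w²
y/E(-6*(-7)) - 3616359/1440169 = -1409640/((-21*(-6*(-7))²)) - 3616359/1440169 = -1409640/((-21*42²)) - 3616359*1/1440169 = -1409640/((-21*1764)) - 3616359/1440169 = -1409640/(-37044) - 3616359/1440169 = -1409640*(-1/37044) - 3616359/1440169 = 117470/3087 - 3616359/1440169 = 158012952197/4445801703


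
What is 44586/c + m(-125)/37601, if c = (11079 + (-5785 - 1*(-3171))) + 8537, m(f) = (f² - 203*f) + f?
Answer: 1185717468/319646101 ≈ 3.7095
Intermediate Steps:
m(f) = f² - 202*f
c = 17002 (c = (11079 + (-5785 + 3171)) + 8537 = (11079 - 2614) + 8537 = 8465 + 8537 = 17002)
44586/c + m(-125)/37601 = 44586/17002 - 125*(-202 - 125)/37601 = 44586*(1/17002) - 125*(-327)*(1/37601) = 22293/8501 + 40875*(1/37601) = 22293/8501 + 40875/37601 = 1185717468/319646101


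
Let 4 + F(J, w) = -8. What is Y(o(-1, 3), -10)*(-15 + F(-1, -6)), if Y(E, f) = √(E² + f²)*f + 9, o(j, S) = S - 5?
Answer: -243 + 540*√26 ≈ 2510.5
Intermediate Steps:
o(j, S) = -5 + S
F(J, w) = -12 (F(J, w) = -4 - 8 = -12)
Y(E, f) = 9 + f*√(E² + f²) (Y(E, f) = f*√(E² + f²) + 9 = 9 + f*√(E² + f²))
Y(o(-1, 3), -10)*(-15 + F(-1, -6)) = (9 - 10*√((-5 + 3)² + (-10)²))*(-15 - 12) = (9 - 10*√((-2)² + 100))*(-27) = (9 - 10*√(4 + 100))*(-27) = (9 - 20*√26)*(-27) = -243 + 540*√26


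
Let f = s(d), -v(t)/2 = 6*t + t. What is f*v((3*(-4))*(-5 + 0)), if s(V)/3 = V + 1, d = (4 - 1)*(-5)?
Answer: 35280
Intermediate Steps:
d = -15 (d = 3*(-5) = -15)
v(t) = -14*t (v(t) = -2*(6*t + t) = -14*t)
s(V) = 3 + 3*V (s(V) = 3*(V + 1) = 3*(1 + V) = 3 + 3*V)
f = -42 (f = 3 + 3*(-15) = 3 - 45 = -42)
f*v((3*(-4))*(-5 + 0)) = -(-588)*(3*(-4))*(-5 + 0) = -(-588)*(-12*(-5)) = -(-588)*60 = -42*(-840) = 35280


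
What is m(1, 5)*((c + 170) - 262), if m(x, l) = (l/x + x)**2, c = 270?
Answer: 6408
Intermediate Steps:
m(x, l) = (x + l/x)**2
m(1, 5)*((c + 170) - 262) = ((5 + 1**2)**2/1**2)*((270 + 170) - 262) = (1*(5 + 1)**2)*(440 - 262) = (1*6**2)*178 = (1*36)*178 = 36*178 = 6408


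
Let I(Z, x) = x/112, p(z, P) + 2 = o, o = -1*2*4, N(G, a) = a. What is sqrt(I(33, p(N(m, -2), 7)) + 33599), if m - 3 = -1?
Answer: sqrt(26341546)/28 ≈ 183.30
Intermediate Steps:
m = 2 (m = 3 - 1 = 2)
o = -8 (o = -2*4 = -8)
p(z, P) = -10 (p(z, P) = -2 - 8 = -10)
I(Z, x) = x/112 (I(Z, x) = x*(1/112) = x/112)
sqrt(I(33, p(N(m, -2), 7)) + 33599) = sqrt((1/112)*(-10) + 33599) = sqrt(-5/56 + 33599) = sqrt(1881539/56) = sqrt(26341546)/28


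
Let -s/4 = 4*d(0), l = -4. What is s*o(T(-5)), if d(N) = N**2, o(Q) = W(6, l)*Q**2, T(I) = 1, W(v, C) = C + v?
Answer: 0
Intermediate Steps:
o(Q) = 2*Q**2 (o(Q) = (-4 + 6)*Q**2 = 2*Q**2)
s = 0 (s = -16*0**2 = -16*0 = -4*0 = 0)
s*o(T(-5)) = 0*(2*1**2) = 0*(2*1) = 0*2 = 0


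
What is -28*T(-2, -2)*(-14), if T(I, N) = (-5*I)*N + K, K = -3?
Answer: -9016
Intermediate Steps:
T(I, N) = -3 - 5*I*N (T(I, N) = (-5*I)*N - 3 = -5*I*N - 3 = -3 - 5*I*N)
-28*T(-2, -2)*(-14) = -28*(-3 - 5*(-2)*(-2))*(-14) = -28*(-3 - 20)*(-14) = -28*(-23)*(-14) = 644*(-14) = -9016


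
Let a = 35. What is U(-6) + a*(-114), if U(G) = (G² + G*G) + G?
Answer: -3924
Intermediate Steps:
U(G) = G + 2*G² (U(G) = (G² + G²) + G = 2*G² + G = G + 2*G²)
U(-6) + a*(-114) = -6*(1 + 2*(-6)) + 35*(-114) = -6*(1 - 12) - 3990 = -6*(-11) - 3990 = 66 - 3990 = -3924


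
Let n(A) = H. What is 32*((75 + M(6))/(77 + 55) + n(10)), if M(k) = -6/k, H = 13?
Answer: 14320/33 ≈ 433.94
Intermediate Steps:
n(A) = 13
32*((75 + M(6))/(77 + 55) + n(10)) = 32*((75 - 6/6)/(77 + 55) + 13) = 32*((75 - 6*⅙)/132 + 13) = 32*((75 - 1)*(1/132) + 13) = 32*(74*(1/132) + 13) = 32*(37/66 + 13) = 32*(895/66) = 14320/33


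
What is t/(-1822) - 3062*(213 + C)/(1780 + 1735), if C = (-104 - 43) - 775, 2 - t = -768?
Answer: 1976389463/3202165 ≈ 617.20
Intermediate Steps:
t = 770 (t = 2 - 1*(-768) = 2 + 768 = 770)
C = -922 (C = -147 - 775 = -922)
t/(-1822) - 3062*(213 + C)/(1780 + 1735) = 770/(-1822) - 3062*(213 - 922)/(1780 + 1735) = 770*(-1/1822) - 3062/(3515/(-709)) = -385/911 - 3062/(3515*(-1/709)) = -385/911 - 3062/(-3515/709) = -385/911 - 3062*(-709/3515) = -385/911 + 2170958/3515 = 1976389463/3202165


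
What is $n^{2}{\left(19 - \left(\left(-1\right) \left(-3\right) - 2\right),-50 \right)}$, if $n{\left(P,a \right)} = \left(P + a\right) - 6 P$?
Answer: $19600$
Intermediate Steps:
$n{\left(P,a \right)} = a - 5 P$
$n^{2}{\left(19 - \left(\left(-1\right) \left(-3\right) - 2\right),-50 \right)} = \left(-50 - 5 \left(19 - \left(\left(-1\right) \left(-3\right) - 2\right)\right)\right)^{2} = \left(-50 - 5 \left(19 - \left(3 - 2\right)\right)\right)^{2} = \left(-50 - 5 \left(19 - 1\right)\right)^{2} = \left(-50 - 90\right)^{2} = \left(-140\right)^{2} = 19600$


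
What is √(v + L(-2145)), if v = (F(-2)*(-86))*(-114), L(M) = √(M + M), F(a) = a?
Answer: √(-19608 + I*√4290) ≈ 0.234 + 140.03*I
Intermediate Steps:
L(M) = √2*√M (L(M) = √(2*M) = √2*√M)
v = -19608 (v = -2*(-86)*(-114) = 172*(-114) = -19608)
√(v + L(-2145)) = √(-19608 + √2*√(-2145)) = √(-19608 + √2*(I*√2145)) = √(-19608 + I*√4290)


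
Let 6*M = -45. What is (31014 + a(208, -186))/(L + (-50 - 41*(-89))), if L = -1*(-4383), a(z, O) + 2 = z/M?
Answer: 232382/59865 ≈ 3.8818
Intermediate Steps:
M = -15/2 (M = (⅙)*(-45) = -15/2 ≈ -7.5000)
a(z, O) = -2 - 2*z/15 (a(z, O) = -2 + z/(-15/2) = -2 + z*(-2/15) = -2 - 2*z/15)
L = 4383
(31014 + a(208, -186))/(L + (-50 - 41*(-89))) = (31014 + (-2 - 2/15*208))/(4383 + (-50 - 41*(-89))) = (31014 + (-2 - 416/15))/(4383 + (-50 + 3649)) = (31014 - 446/15)/(4383 + 3599) = (464764/15)/7982 = (464764/15)*(1/7982) = 232382/59865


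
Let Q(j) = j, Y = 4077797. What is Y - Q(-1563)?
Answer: 4079360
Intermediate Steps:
Y - Q(-1563) = 4077797 - 1*(-1563) = 4077797 + 1563 = 4079360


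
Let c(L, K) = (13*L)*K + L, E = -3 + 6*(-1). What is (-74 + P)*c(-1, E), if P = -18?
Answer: -10672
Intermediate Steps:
E = -9 (E = -3 - 6 = -9)
c(L, K) = L + 13*K*L (c(L, K) = 13*K*L + L = L + 13*K*L)
(-74 + P)*c(-1, E) = (-74 - 18)*(-(1 + 13*(-9))) = -(-92)*(1 - 117) = -(-92)*(-116) = -92*116 = -10672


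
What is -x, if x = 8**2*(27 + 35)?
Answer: -3968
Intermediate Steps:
x = 3968 (x = 64*62 = 3968)
-x = -1*3968 = -3968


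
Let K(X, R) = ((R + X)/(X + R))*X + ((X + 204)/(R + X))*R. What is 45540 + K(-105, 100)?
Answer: 43455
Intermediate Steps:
K(X, R) = X + R*(204 + X)/(R + X) (K(X, R) = ((R + X)/(R + X))*X + ((204 + X)/(R + X))*R = 1*X + ((204 + X)/(R + X))*R = X + R*(204 + X)/(R + X))
45540 + K(-105, 100) = 45540 + ((-105)² + 204*100 + 2*100*(-105))/(100 - 105) = 45540 + (11025 + 20400 - 21000)/(-5) = 45540 - ⅕*10425 = 45540 - 2085 = 43455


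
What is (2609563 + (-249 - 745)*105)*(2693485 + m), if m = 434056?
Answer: 7835093820413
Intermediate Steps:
(2609563 + (-249 - 745)*105)*(2693485 + m) = (2609563 + (-249 - 745)*105)*(2693485 + 434056) = (2609563 - 994*105)*3127541 = (2609563 - 104370)*3127541 = 2505193*3127541 = 7835093820413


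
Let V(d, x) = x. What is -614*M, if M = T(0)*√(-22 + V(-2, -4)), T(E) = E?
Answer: 0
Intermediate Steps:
M = 0 (M = 0*√(-22 - 4) = 0*√(-26) = 0*(I*√26) = 0)
-614*M = -614*0 = 0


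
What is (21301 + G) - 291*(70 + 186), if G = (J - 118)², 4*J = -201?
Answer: -398191/16 ≈ -24887.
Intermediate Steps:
J = -201/4 (J = (¼)*(-201) = -201/4 ≈ -50.250)
G = 452929/16 (G = (-201/4 - 118)² = (-673/4)² = 452929/16 ≈ 28308.)
(21301 + G) - 291*(70 + 186) = (21301 + 452929/16) - 291*(70 + 186) = 793745/16 - 291*256 = 793745/16 - 74496 = -398191/16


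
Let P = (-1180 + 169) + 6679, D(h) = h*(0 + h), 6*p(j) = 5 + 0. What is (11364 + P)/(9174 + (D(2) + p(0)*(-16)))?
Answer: 25548/13747 ≈ 1.8584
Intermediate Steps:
p(j) = ⅚ (p(j) = (5 + 0)/6 = (⅙)*5 = ⅚)
D(h) = h² (D(h) = h*h = h²)
P = 5668 (P = -1011 + 6679 = 5668)
(11364 + P)/(9174 + (D(2) + p(0)*(-16))) = (11364 + 5668)/(9174 + (2² + (⅚)*(-16))) = 17032/(9174 + (4 - 40/3)) = 17032/(9174 - 28/3) = 17032/(27494/3) = 17032*(3/27494) = 25548/13747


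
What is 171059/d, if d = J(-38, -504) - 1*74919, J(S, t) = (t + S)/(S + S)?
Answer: -6500242/2846651 ≈ -2.2835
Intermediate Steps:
J(S, t) = (S + t)/(2*S) (J(S, t) = (S + t)/((2*S)) = (S + t)*(1/(2*S)) = (S + t)/(2*S))
d = -2846651/38 (d = (½)*(-38 - 504)/(-38) - 1*74919 = (½)*(-1/38)*(-542) - 74919 = 271/38 - 74919 = -2846651/38 ≈ -74912.)
171059/d = 171059/(-2846651/38) = 171059*(-38/2846651) = -6500242/2846651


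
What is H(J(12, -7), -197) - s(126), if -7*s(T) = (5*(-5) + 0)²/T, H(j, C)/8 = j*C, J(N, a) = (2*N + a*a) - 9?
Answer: -88961423/882 ≈ -1.0086e+5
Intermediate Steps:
J(N, a) = -9 + a² + 2*N (J(N, a) = (2*N + a²) - 9 = (a² + 2*N) - 9 = -9 + a² + 2*N)
H(j, C) = 8*C*j (H(j, C) = 8*(j*C) = 8*(C*j) = 8*C*j)
s(T) = -625/(7*T) (s(T) = -(5*(-5) + 0)²/(7*T) = -(-25 + 0)²/(7*T) = -(-25)²/(7*T) = -625/(7*T))
H(J(12, -7), -197) - s(126) = 8*(-197)*(-9 + (-7)² + 2*12) - (-625)/(7*126) = 8*(-197)*(-9 + 49 + 24) - (-625)/(7*126) = 8*(-197)*64 - 1*(-625/882) = -100864 + 625/882 = -88961423/882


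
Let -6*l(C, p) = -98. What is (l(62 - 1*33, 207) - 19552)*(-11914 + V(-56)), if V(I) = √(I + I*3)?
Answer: 698243798/3 - 234428*I*√14/3 ≈ 2.3275e+8 - 2.9238e+5*I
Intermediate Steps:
V(I) = 2*√I (V(I) = √(I + 3*I) = √(4*I) = 2*√I)
l(C, p) = 49/3 (l(C, p) = -⅙*(-98) = 49/3)
(l(62 - 1*33, 207) - 19552)*(-11914 + V(-56)) = (49/3 - 19552)*(-11914 + 2*√(-56)) = -58607*(-11914 + 2*(2*I*√14))/3 = -58607*(-11914 + 4*I*√14)/3 = 698243798/3 - 234428*I*√14/3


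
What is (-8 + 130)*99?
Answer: 12078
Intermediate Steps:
(-8 + 130)*99 = 122*99 = 12078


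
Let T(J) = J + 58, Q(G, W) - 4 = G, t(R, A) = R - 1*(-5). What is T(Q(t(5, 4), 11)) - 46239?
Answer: -46167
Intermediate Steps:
t(R, A) = 5 + R (t(R, A) = R + 5 = 5 + R)
Q(G, W) = 4 + G
T(J) = 58 + J
T(Q(t(5, 4), 11)) - 46239 = (58 + (4 + (5 + 5))) - 46239 = (58 + (4 + 10)) - 46239 = (58 + 14) - 46239 = 72 - 46239 = -46167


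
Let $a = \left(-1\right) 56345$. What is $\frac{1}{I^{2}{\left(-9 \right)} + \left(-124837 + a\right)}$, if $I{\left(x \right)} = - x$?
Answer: $- \frac{1}{181101} \approx -5.5218 \cdot 10^{-6}$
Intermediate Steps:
$a = -56345$
$\frac{1}{I^{2}{\left(-9 \right)} + \left(-124837 + a\right)} = \frac{1}{\left(\left(-1\right) \left(-9\right)\right)^{2} - 181182} = \frac{1}{9^{2} - 181182} = \frac{1}{81 - 181182} = \frac{1}{-181101} = - \frac{1}{181101}$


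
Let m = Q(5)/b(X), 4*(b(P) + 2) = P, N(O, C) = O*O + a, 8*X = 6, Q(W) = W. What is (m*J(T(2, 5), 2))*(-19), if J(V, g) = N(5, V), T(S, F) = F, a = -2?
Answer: 34960/29 ≈ 1205.5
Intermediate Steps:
X = ¾ (X = (⅛)*6 = ¾ ≈ 0.75000)
N(O, C) = -2 + O² (N(O, C) = O*O - 2 = O² - 2 = -2 + O²)
J(V, g) = 23 (J(V, g) = -2 + 5² = -2 + 25 = 23)
b(P) = -2 + P/4
m = -80/29 (m = 5/(-2 + (¼)*(¾)) = 5/(-2 + 3/16) = 5/(-29/16) = 5*(-16/29) = -80/29 ≈ -2.7586)
(m*J(T(2, 5), 2))*(-19) = -80/29*23*(-19) = -1840/29*(-19) = 34960/29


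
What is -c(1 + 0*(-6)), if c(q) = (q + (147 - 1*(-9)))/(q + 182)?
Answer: -157/183 ≈ -0.85792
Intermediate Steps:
c(q) = (156 + q)/(182 + q) (c(q) = (q + (147 + 9))/(182 + q) = (q + 156)/(182 + q) = (156 + q)/(182 + q))
-c(1 + 0*(-6)) = -(156 + (1 + 0*(-6)))/(182 + (1 + 0*(-6))) = -(156 + (1 + 0))/(182 + (1 + 0)) = -(156 + 1)/(182 + 1) = -157/183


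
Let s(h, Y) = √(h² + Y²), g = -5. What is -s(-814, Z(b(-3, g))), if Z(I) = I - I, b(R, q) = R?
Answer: -814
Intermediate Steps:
Z(I) = 0
s(h, Y) = √(Y² + h²)
-s(-814, Z(b(-3, g))) = -√(0² + (-814)²) = -√(0 + 662596) = -√662596 = -1*814 = -814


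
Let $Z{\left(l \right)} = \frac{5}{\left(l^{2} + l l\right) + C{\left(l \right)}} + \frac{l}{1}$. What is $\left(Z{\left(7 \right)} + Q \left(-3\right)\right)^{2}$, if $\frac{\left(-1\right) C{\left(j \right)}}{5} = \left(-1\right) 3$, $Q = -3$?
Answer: $\frac{3286969}{12769} \approx 257.42$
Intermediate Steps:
$C{\left(j \right)} = 15$ ($C{\left(j \right)} = - 5 \left(\left(-1\right) 3\right) = \left(-5\right) \left(-3\right) = 15$)
$Z{\left(l \right)} = l + \frac{5}{15 + 2 l^{2}}$ ($Z{\left(l \right)} = \frac{5}{\left(l^{2} + l l\right) + 15} + \frac{l}{1} = \frac{5}{\left(l^{2} + l^{2}\right) + 15} + l 1 = \frac{5}{2 l^{2} + 15} + l = \frac{5}{15 + 2 l^{2}} + l = l + \frac{5}{15 + 2 l^{2}}$)
$\left(Z{\left(7 \right)} + Q \left(-3\right)\right)^{2} = \left(\frac{5 + 2 \cdot 7^{3} + 15 \cdot 7}{15 + 2 \cdot 7^{2}} - -9\right)^{2} = \left(\frac{5 + 2 \cdot 343 + 105}{15 + 2 \cdot 49} + 9\right)^{2} = \left(\frac{5 + 686 + 105}{15 + 98} + 9\right)^{2} = \left(\frac{1}{113} \cdot 796 + 9\right)^{2} = \left(\frac{796}{113} + 9\right)^{2} = \left(\frac{1813}{113}\right)^{2} = \frac{3286969}{12769}$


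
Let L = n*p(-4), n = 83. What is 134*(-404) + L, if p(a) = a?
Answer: -54468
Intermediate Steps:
L = -332 (L = 83*(-4) = -332)
134*(-404) + L = 134*(-404) - 332 = -54136 - 332 = -54468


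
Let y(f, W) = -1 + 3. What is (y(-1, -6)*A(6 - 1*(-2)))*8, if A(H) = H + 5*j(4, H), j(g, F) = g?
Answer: 448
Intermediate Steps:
y(f, W) = 2
A(H) = 20 + H (A(H) = H + 5*4 = H + 20 = 20 + H)
(y(-1, -6)*A(6 - 1*(-2)))*8 = (2*(20 + (6 - 1*(-2))))*8 = (2*(20 + (6 + 2)))*8 = (2*(20 + 8))*8 = (2*28)*8 = 56*8 = 448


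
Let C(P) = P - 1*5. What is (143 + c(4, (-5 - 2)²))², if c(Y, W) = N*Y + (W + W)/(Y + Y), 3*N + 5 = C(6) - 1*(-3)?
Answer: 3411409/144 ≈ 23690.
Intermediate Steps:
C(P) = -5 + P (C(P) = P - 5 = -5 + P)
N = -⅓ (N = -5/3 + ((-5 + 6) - 1*(-3))/3 = -5/3 + (1 + 3)/3 = -5/3 + (⅓)*4 = -5/3 + 4/3 = -⅓ ≈ -0.33333)
c(Y, W) = -Y/3 + W/Y (c(Y, W) = -Y/3 + (W + W)/(Y + Y) = -Y/3 + (2*W)/((2*Y)) = -Y/3 + (2*W)*(1/(2*Y)) = -Y/3 + W/Y)
(143 + c(4, (-5 - 2)²))² = (143 + (-⅓*4 + (-5 - 2)²/4))² = (143 + (-4/3 + (-7)²*(¼)))² = (143 + (-4/3 + 49*(¼)))² = (143 + (-4/3 + 49/4))² = (143 + 131/12)² = (1847/12)² = 3411409/144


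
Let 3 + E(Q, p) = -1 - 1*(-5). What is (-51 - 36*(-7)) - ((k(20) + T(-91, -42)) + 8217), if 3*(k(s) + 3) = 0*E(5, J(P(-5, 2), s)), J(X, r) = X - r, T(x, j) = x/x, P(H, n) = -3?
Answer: -8014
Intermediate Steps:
T(x, j) = 1
E(Q, p) = 1 (E(Q, p) = -3 + (-1 - 1*(-5)) = -3 + (-1 + 5) = -3 + 4 = 1)
k(s) = -3 (k(s) = -3 + (0*1)/3 = -3 + (⅓)*0 = -3 + 0 = -3)
(-51 - 36*(-7)) - ((k(20) + T(-91, -42)) + 8217) = (-51 - 36*(-7)) - ((-3 + 1) + 8217) = (-51 + 252) - (-2 + 8217) = 201 - 1*8215 = 201 - 8215 = -8014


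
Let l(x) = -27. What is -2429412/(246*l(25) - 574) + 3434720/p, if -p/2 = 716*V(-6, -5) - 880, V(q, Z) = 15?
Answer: 144519157/889372 ≈ 162.50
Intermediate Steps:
p = -19720 (p = -2*(716*15 - 880) = -2*(10740 - 880) = -2*9860 = -19720)
-2429412/(246*l(25) - 574) + 3434720/p = -2429412/(246*(-27) - 574) + 3434720/(-19720) = -2429412/(-6642 - 574) + 3434720*(-1/19720) = -2429412/(-7216) - 85868/493 = -2429412*(-1/7216) - 85868/493 = 607353/1804 - 85868/493 = 144519157/889372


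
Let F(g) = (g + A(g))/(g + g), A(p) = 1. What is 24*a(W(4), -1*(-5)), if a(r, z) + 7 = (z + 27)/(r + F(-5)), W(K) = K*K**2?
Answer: -25128/161 ≈ -156.07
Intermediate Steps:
W(K) = K**3
F(g) = (1 + g)/(2*g) (F(g) = (g + 1)/(g + g) = (1 + g)/((2*g)) = (1 + g)*(1/(2*g)) = (1 + g)/(2*g))
a(r, z) = -7 + (27 + z)/(2/5 + r) (a(r, z) = -7 + (z + 27)/(r + (1/2)*(1 - 5)/(-5)) = -7 + (27 + z)/(r + (1/2)*(-1/5)*(-4)) = -7 + (27 + z)/(r + 2/5) = -7 + (27 + z)/(2/5 + r))
24*a(W(4), -1*(-5)) = 24*((121 - 35*4**3 + 5*(-1*(-5)))/(2 + 5*4**3)) = 24*((121 - 35*64 + 5*5)/(2 + 5*64)) = 24*((121 - 2240 + 25)/(2 + 320)) = 24*(-2094/322) = 24*((1/322)*(-2094)) = 24*(-1047/161) = -25128/161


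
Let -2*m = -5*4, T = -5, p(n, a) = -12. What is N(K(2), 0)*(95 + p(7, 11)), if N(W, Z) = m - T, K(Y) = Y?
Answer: 1245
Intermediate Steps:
m = 10 (m = -(-5)*4/2 = -1/2*(-20) = 10)
N(W, Z) = 15 (N(W, Z) = 10 - 1*(-5) = 10 + 5 = 15)
N(K(2), 0)*(95 + p(7, 11)) = 15*(95 - 12) = 15*83 = 1245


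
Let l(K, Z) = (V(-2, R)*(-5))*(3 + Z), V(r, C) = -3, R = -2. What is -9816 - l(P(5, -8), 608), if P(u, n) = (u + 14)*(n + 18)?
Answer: -18981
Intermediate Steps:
P(u, n) = (14 + u)*(18 + n)
l(K, Z) = 45 + 15*Z (l(K, Z) = (-3*(-5))*(3 + Z) = 15*(3 + Z) = 45 + 15*Z)
-9816 - l(P(5, -8), 608) = -9816 - (45 + 15*608) = -9816 - (45 + 9120) = -9816 - 1*9165 = -9816 - 9165 = -18981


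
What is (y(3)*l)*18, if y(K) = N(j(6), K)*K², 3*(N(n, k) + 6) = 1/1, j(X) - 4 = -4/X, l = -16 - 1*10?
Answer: 23868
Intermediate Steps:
l = -26 (l = -16 - 10 = -26)
j(X) = 4 - 4/X
N(n, k) = -17/3 (N(n, k) = -6 + (⅓)/1 = -6 + (⅓)*1 = -6 + ⅓ = -17/3)
y(K) = -17*K²/3
(y(3)*l)*18 = (-17/3*3²*(-26))*18 = (-17/3*9*(-26))*18 = -51*(-26)*18 = 1326*18 = 23868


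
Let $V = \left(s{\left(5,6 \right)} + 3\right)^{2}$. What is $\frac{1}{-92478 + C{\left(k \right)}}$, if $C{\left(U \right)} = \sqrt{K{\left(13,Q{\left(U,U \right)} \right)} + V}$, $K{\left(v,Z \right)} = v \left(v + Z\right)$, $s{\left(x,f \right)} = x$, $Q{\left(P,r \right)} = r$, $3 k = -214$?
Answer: $- \frac{277434}{25656543535} - \frac{i \sqrt{6249}}{25656543535} \approx -1.0813 \cdot 10^{-5} - 3.0811 \cdot 10^{-9} i$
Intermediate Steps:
$k = - \frac{214}{3}$ ($k = \frac{1}{3} \left(-214\right) = - \frac{214}{3} \approx -71.333$)
$K{\left(v,Z \right)} = v \left(Z + v\right)$
$V = 64$ ($V = \left(5 + 3\right)^{2} = 8^{2} = 64$)
$C{\left(U \right)} = \sqrt{233 + 13 U}$ ($C{\left(U \right)} = \sqrt{13 \left(U + 13\right) + 64} = \sqrt{13 \left(13 + U\right) + 64} = \sqrt{\left(169 + 13 U\right) + 64} = \sqrt{233 + 13 U}$)
$\frac{1}{-92478 + C{\left(k \right)}} = \frac{1}{-92478 + \sqrt{233 + 13 \left(- \frac{214}{3}\right)}} = \frac{1}{-92478 + \sqrt{233 - \frac{2782}{3}}} = \frac{1}{-92478 + \sqrt{- \frac{2083}{3}}} = \frac{1}{-92478 + \frac{i \sqrt{6249}}{3}}$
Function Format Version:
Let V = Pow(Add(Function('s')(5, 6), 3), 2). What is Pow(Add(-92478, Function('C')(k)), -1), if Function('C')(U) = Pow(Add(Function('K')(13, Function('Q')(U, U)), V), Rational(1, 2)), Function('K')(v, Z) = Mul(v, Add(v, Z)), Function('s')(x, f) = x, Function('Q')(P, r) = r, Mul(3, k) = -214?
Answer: Add(Rational(-277434, 25656543535), Mul(Rational(-1, 25656543535), I, Pow(6249, Rational(1, 2)))) ≈ Add(-1.0813e-5, Mul(-3.0811e-9, I))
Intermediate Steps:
k = Rational(-214, 3) (k = Mul(Rational(1, 3), -214) = Rational(-214, 3) ≈ -71.333)
Function('K')(v, Z) = Mul(v, Add(Z, v))
V = 64 (V = Pow(Add(5, 3), 2) = Pow(8, 2) = 64)
Function('C')(U) = Pow(Add(233, Mul(13, U)), Rational(1, 2)) (Function('C')(U) = Pow(Add(Mul(13, Add(U, 13)), 64), Rational(1, 2)) = Pow(Add(Mul(13, Add(13, U)), 64), Rational(1, 2)) = Pow(Add(Add(169, Mul(13, U)), 64), Rational(1, 2)) = Pow(Add(233, Mul(13, U)), Rational(1, 2)))
Pow(Add(-92478, Function('C')(k)), -1) = Pow(Add(-92478, Pow(Add(233, Mul(13, Rational(-214, 3))), Rational(1, 2))), -1) = Pow(Add(-92478, Pow(Add(233, Rational(-2782, 3)), Rational(1, 2))), -1) = Pow(Add(-92478, Pow(Rational(-2083, 3), Rational(1, 2))), -1) = Pow(Add(-92478, Mul(Rational(1, 3), I, Pow(6249, Rational(1, 2)))), -1)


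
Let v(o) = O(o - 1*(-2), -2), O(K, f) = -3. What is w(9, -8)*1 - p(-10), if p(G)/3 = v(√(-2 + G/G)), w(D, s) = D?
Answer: 18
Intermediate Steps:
v(o) = -3
p(G) = -9 (p(G) = 3*(-3) = -9)
w(9, -8)*1 - p(-10) = 9*1 - 1*(-9) = 9 + 9 = 18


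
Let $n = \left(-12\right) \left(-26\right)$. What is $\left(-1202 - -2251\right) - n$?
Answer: $737$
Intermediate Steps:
$n = 312$
$\left(-1202 - -2251\right) - n = \left(-1202 - -2251\right) - 312 = \left(-1202 + 2251\right) - 312 = 1049 - 312 = 737$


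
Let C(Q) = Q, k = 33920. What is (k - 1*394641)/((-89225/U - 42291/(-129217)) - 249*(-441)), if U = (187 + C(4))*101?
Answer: -899178307750987/273712942115779 ≈ -3.2851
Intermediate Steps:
U = 19291 (U = (187 + 4)*101 = 191*101 = 19291)
(k - 1*394641)/((-89225/U - 42291/(-129217)) - 249*(-441)) = (33920 - 1*394641)/((-89225/19291 - 42291/(-129217)) - 249*(-441)) = (33920 - 394641)/((-89225*1/19291 - 42291*(-1/129217)) + 109809) = -360721/((-89225/19291 + 42291/129217) + 109809) = -360721/(-10713551144/2492725147 + 109809) = -360721/273712942115779/2492725147 = -360721*2492725147/273712942115779 = -899178307750987/273712942115779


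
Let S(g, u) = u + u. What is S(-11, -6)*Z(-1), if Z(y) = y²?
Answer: -12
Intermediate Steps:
S(g, u) = 2*u
S(-11, -6)*Z(-1) = (2*(-6))*(-1)² = -12*1 = -12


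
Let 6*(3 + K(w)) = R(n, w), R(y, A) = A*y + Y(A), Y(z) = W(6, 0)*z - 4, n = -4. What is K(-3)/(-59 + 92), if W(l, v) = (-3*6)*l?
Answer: 157/99 ≈ 1.5859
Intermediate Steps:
W(l, v) = -18*l
Y(z) = -4 - 108*z (Y(z) = (-18*6)*z - 4 = -108*z - 4 = -4 - 108*z)
R(y, A) = -4 - 108*A + A*y (R(y, A) = A*y + (-4 - 108*A) = -4 - 108*A + A*y)
K(w) = -11/3 - 56*w/3 (K(w) = -3 + (-4 - 108*w + w*(-4))/6 = -3 + (-4 - 108*w - 4*w)/6 = -3 + (-4 - 112*w)/6 = -3 + (-⅔ - 56*w/3) = -11/3 - 56*w/3)
K(-3)/(-59 + 92) = (-11/3 - 56/3*(-3))/(-59 + 92) = (-11/3 + 56)/33 = (157/3)*(1/33) = 157/99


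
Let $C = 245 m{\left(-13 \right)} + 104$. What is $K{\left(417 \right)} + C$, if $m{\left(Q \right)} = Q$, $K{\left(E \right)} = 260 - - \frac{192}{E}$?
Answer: $- \frac{392055}{139} \approx -2820.5$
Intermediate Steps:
$K{\left(E \right)} = 260 + \frac{192}{E}$
$C = -3081$ ($C = 245 \left(-13\right) + 104 = -3185 + 104 = -3081$)
$K{\left(417 \right)} + C = \left(260 + \frac{192}{417}\right) - 3081 = \left(260 + 192 \cdot \frac{1}{417}\right) - 3081 = \left(260 + \frac{64}{139}\right) - 3081 = \frac{36204}{139} - 3081 = - \frac{392055}{139}$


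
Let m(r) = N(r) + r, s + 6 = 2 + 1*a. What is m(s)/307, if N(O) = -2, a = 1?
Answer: -5/307 ≈ -0.016287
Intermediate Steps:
s = -3 (s = -6 + (2 + 1*1) = -6 + (2 + 1) = -6 + 3 = -3)
m(r) = -2 + r
m(s)/307 = (-2 - 3)/307 = -5*1/307 = -5/307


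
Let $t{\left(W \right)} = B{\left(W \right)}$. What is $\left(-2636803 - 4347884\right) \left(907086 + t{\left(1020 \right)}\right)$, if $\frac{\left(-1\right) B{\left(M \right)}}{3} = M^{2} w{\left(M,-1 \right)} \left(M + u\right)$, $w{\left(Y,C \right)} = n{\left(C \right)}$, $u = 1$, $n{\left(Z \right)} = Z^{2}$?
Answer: $22252082058960318$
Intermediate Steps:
$w{\left(Y,C \right)} = C^{2}$
$B{\left(M \right)} = - 3 M^{2} \left(1 + M\right)$ ($B{\left(M \right)} = - 3 M^{2} \left(-1\right)^{2} \left(M + 1\right) = - 3 M^{2} \cdot 1 \left(1 + M\right) = - 3 M^{2} \left(1 + M\right)$)
$t{\left(W \right)} = 3 W^{2} \left(-1 - W\right)$
$\left(-2636803 - 4347884\right) \left(907086 + t{\left(1020 \right)}\right) = \left(-2636803 - 4347884\right) \left(907086 + 3 \cdot 1020^{2} \left(-1 - 1020\right)\right) = - 6984687 \left(907086 + 3 \cdot 1040400 \left(-1 - 1020\right)\right) = - 6984687 \left(907086 + 3 \cdot 1040400 \left(-1021\right)\right) = - 6984687 \left(907086 - 3186745200\right) = \left(-6984687\right) \left(-3185838114\right) = 22252082058960318$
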